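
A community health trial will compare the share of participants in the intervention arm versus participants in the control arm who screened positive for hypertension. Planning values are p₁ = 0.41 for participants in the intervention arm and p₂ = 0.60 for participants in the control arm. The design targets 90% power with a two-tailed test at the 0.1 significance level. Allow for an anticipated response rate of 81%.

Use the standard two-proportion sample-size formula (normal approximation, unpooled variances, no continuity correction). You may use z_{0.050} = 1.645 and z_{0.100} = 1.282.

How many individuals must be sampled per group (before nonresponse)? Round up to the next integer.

n = (z_{α/2} + z_β)² · [p₁(1−p₁) + p₂(1−p₂)] / (p₁ − p₂)²
  = (1.645 + 1.282)² · (0.41·0.59 + 0.60·0.40) / (-0.19)²
  = (2.927)² · (0.2419 + 0.2400) / 0.0361
  = 8.5673 · 0.4819 / 0.0361
  = 114.37
Adjust for 81% response: 114.37 / 0.81 = 141.19.
Round up → n = 142 per group.

n = 142 per group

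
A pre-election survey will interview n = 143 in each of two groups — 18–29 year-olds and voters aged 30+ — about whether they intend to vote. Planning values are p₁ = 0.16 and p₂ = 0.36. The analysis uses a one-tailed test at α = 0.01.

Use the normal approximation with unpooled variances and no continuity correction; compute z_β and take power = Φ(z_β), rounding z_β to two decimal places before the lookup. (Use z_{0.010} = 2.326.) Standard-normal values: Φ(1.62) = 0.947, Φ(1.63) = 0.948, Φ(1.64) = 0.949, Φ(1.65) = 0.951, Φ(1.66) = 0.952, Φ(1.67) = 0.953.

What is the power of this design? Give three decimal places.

z_β = |p₁−p₂|·√(n/[p₁q₁+p₂q₂]) − z_α
    = 0.20 · √(143/0.3648) − 2.326
    = 0.20 · 19.7989 − 2.326
    = 3.9598 − 2.326 = 1.6338 → 1.63
Power = Φ(1.63) = 0.948.

Power ≈ 0.948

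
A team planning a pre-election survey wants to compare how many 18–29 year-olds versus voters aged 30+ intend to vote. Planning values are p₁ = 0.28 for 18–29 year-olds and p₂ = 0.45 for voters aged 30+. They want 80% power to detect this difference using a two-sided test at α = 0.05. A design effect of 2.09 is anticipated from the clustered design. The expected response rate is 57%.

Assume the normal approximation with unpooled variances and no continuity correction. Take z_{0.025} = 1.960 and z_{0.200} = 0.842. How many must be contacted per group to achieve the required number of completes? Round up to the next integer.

n = (z_{α/2} + z_β)² · [p₁(1−p₁) + p₂(1−p₂)] / (p₁ − p₂)²
  = (1.960 + 0.842)² · (0.28·0.72 + 0.45·0.55) / (-0.17)²
  = (2.802)² · (0.2016 + 0.2475) / 0.0289
  = 7.8512 · 0.4491 / 0.0289
  = 122.01
Design effect: 2.09 × 122.01 = 254.99.
Adjust for 57% response: 254.99 / 0.57 = 447.36.
Round up → n = 448 per group.

n = 448 per group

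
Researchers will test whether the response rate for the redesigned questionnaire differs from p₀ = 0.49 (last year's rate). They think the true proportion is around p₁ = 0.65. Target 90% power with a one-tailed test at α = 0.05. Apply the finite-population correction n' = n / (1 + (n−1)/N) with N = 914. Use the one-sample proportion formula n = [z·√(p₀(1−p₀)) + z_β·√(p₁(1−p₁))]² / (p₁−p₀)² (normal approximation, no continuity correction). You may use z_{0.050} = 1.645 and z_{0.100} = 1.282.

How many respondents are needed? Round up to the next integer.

n = [z_α·√(p₀q₀) + z_β·√(p₁q₁)]² / (p₁ − p₀)²
  = [1.645·√(0.49·0.51) + 1.282·√(0.65·0.35)]² / (0.16)²
  = [1.645·0.4999 + 1.282·0.4770]² / 0.0256
  = [1.4338]² / 0.0256
  = 80.31
Finite-population correction (N = 914): 80.31 / (1 + (80.31 − 1)/914) = 73.89.
Round up → n = 74.

n = 74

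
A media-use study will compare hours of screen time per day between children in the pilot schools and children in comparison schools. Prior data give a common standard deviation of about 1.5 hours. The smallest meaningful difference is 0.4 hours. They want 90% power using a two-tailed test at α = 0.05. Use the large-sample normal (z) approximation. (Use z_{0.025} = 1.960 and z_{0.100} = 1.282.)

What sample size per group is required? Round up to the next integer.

n = 296 per group

n = (z_{α/2} + z_β)² · (σ₁² + σ₂²) / δ²
  = (1.960 + 1.282)² · (2·1.5² = 4.5) / 0.4²
  = 10.5106 · 4.5 / 0.16
  = 295.61
Round up → n = 296 per group.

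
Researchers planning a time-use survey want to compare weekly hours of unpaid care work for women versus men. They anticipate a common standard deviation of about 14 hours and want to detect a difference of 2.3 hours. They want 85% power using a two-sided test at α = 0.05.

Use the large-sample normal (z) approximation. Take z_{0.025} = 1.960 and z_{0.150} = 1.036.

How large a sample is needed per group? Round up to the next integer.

n = (z_{α/2} + z_β)² · (σ₁² + σ₂²) / δ²
  = (1.960 + 1.036)² · (2·14² = 392) / 2.3²
  = 8.9760 · 392 / 5.29
  = 665.14
Round up → n = 666 per group.

n = 666 per group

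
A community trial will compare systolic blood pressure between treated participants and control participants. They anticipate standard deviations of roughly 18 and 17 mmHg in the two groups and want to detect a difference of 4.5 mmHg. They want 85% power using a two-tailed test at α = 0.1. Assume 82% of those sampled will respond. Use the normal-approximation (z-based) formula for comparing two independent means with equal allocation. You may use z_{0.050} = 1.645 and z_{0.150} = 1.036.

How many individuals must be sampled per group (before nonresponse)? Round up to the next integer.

n = 266 per group

n = (z_{α/2} + z_β)² · (σ₁² + σ₂²) / δ²
  = (1.645 + 1.036)² · (18² + 17² = 613) / 4.5²
  = 7.1878 · 613 / 20.25
  = 217.59
Adjust for 82% response: 217.59 / 0.82 = 265.35.
Round up → n = 266 per group.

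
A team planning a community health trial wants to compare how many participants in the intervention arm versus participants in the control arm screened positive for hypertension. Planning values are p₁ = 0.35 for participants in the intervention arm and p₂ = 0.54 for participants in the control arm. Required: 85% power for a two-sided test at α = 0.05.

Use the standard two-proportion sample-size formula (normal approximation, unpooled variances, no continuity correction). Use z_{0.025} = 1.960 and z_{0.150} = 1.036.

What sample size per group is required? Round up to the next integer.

n = 119 per group

n = (z_{α/2} + z_β)² · [p₁(1−p₁) + p₂(1−p₂)] / (p₁ − p₂)²
  = (1.960 + 1.036)² · (0.35·0.65 + 0.54·0.46) / (-0.19)²
  = (2.996)² · (0.2275 + 0.2484) / 0.0361
  = 8.9760 · 0.4759 / 0.0361
  = 118.33
Round up → n = 119 per group.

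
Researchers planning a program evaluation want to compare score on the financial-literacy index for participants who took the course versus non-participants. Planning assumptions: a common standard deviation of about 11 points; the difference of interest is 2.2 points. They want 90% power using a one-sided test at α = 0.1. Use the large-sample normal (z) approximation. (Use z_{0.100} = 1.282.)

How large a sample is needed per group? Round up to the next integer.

n = (z_α + z_β)² · (σ₁² + σ₂²) / δ²
  = (1.282 + 1.282)² · (2·11² = 242) / 2.2²
  = 6.5741 · 242 / 4.84
  = 328.70
Round up → n = 329 per group.

n = 329 per group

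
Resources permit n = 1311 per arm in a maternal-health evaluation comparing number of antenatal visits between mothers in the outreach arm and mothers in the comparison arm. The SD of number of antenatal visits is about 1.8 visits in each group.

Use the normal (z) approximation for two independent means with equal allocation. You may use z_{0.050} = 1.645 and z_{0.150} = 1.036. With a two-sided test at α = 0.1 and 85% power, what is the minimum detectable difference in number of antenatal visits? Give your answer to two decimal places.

δ = (z_{α/2} + z_β) · √((σ₁²+σ₂²)/n)
  = (1.645 + 1.036) · √(6.48/1311)
  = 2.681 · √0.00494
  = 2.681 · 0.0703
  = 0.1885

Minimum detectable difference ≈ 0.19 visits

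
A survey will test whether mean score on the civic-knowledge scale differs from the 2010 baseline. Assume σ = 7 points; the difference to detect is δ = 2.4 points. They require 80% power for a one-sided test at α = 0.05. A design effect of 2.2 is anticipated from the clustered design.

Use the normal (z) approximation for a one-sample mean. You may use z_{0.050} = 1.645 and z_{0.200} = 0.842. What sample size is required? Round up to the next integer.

n = 116

n = (z_α + z_β)² · σ² / δ²
  = (1.645 + 0.842)² · 7² / 2.4²
  = 6.1852 · 49 / 5.76
  = 52.62
Design effect: 2.2 × 52.62 = 115.76.
Round up → n = 116.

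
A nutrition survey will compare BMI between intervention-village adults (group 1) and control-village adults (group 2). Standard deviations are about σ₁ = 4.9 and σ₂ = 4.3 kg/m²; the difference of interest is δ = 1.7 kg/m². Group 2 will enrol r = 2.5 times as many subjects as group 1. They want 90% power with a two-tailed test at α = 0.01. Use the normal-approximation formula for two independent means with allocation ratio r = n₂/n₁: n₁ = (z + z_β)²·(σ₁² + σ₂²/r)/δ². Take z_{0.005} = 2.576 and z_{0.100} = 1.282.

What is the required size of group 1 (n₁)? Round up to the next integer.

n₁ = (z_{α/2} + z_β)² · (σ₁² + σ₂²/r) / δ²
   = (2.576 + 1.282)² · (4.9² + 4.3²/2.5) / 1.7²
   = 14.8842 · (24.01 + 7.396) / 2.89
   = 14.8842 · 31.406 / 2.89
   = 161.75
Round up → n₁ = 162; n₂ = r·n₁ = 2.5 × 162 = 405.

n₁ = 162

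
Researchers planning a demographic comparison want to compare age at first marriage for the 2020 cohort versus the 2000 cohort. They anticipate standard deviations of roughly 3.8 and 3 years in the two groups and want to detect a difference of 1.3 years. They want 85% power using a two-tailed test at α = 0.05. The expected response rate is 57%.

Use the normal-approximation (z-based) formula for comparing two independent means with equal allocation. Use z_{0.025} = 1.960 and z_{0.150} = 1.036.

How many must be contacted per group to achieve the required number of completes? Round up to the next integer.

n = 219 per group

n = (z_{α/2} + z_β)² · (σ₁² + σ₂²) / δ²
  = (1.960 + 1.036)² · (3.8² + 3² = 23.44) / 1.3²
  = 8.9760 · 23.44 / 1.69
  = 124.50
Adjust for 57% response: 124.50 / 0.57 = 218.41.
Round up → n = 219 per group.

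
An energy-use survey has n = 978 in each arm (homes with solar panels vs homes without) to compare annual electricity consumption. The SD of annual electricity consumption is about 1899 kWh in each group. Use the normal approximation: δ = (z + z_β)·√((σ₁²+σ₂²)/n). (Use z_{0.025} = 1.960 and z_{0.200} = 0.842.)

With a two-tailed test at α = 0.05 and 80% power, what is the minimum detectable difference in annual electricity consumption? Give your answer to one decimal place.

δ = (z_{α/2} + z_β) · √((σ₁²+σ₂²)/n)
  = (1.960 + 0.842) · √(7212402/978)
  = 2.802 · √7374.6
  = 2.802 · 85.8757
  = 240.6238

Minimum detectable difference ≈ 240.6 kWh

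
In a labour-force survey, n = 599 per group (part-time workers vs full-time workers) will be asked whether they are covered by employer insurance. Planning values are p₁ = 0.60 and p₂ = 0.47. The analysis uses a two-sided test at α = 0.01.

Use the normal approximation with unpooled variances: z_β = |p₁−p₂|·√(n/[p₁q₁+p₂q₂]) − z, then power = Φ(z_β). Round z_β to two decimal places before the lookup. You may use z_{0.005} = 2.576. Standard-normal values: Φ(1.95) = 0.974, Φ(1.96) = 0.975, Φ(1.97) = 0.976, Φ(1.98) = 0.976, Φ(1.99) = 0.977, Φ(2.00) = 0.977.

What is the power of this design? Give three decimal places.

z_β = |p₁−p₂|·√(n/[p₁q₁+p₂q₂]) − z_{α/2}
    = 0.13 · √(599/0.4891) − 2.576
    = 0.13 · 34.9957 − 2.576
    = 4.5494 − 2.576 = 1.9734 → 1.97
Power = Φ(1.97) = 0.976.

Power ≈ 0.976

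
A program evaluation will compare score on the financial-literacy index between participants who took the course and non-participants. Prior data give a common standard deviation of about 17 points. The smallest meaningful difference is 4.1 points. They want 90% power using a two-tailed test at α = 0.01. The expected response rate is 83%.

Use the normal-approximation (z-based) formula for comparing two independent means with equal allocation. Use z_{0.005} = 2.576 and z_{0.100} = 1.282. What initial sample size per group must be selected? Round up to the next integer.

n = 617 per group

n = (z_{α/2} + z_β)² · (σ₁² + σ₂²) / δ²
  = (2.576 + 1.282)² · (2·17² = 578) / 4.1²
  = 14.8842 · 578 / 16.81
  = 511.78
Adjust for 83% response: 511.78 / 0.83 = 616.60.
Round up → n = 617 per group.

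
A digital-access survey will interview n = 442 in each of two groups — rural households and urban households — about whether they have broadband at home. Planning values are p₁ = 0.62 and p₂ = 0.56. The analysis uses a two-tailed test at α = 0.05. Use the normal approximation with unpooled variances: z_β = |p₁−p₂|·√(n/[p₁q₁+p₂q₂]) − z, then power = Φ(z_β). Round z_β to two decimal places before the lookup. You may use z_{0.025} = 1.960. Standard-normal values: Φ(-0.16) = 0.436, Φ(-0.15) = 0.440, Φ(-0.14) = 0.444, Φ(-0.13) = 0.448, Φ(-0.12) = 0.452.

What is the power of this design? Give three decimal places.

Power ≈ 0.444

z_β = |p₁−p₂|·√(n/[p₁q₁+p₂q₂]) − z_{α/2}
    = 0.06 · √(442/0.4820) − 1.960
    = 0.06 · 30.2822 − 1.960
    = 1.8169 − 1.960 = -0.1431 → -0.14
Power = Φ(-0.14) = 0.444.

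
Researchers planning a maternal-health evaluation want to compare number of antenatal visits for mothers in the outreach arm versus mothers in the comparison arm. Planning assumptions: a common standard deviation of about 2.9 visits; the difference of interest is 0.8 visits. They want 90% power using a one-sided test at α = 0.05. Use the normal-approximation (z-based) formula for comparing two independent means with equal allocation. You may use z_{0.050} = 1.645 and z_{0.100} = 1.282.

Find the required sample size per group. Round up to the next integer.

n = (z_α + z_β)² · (σ₁² + σ₂²) / δ²
  = (1.645 + 1.282)² · (2·2.9² = 16.82) / 0.8²
  = 8.5673 · 16.82 / 0.64
  = 225.16
Round up → n = 226 per group.

n = 226 per group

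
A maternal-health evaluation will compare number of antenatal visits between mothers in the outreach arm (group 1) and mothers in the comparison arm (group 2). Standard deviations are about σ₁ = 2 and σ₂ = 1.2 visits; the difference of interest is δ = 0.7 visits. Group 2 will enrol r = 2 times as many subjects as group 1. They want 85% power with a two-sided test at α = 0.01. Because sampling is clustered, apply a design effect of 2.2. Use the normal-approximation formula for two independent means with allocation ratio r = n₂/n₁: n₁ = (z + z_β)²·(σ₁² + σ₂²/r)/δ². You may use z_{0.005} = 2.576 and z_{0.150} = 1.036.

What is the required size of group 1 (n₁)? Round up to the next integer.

n₁ = 277

n₁ = (z_{α/2} + z_β)² · (σ₁² + σ₂²/r) / δ²
   = (2.576 + 1.036)² · (2² + 1.2²/2) / 0.7²
   = 13.0465 · (4 + 0.72) / 0.49
   = 13.0465 · 4.72 / 0.49
   = 125.67
Design effect: 2.2 × 125.67 = 276.48.
Round up → n₁ = 277; n₂ = r·n₁ = 2 × 277 = 554.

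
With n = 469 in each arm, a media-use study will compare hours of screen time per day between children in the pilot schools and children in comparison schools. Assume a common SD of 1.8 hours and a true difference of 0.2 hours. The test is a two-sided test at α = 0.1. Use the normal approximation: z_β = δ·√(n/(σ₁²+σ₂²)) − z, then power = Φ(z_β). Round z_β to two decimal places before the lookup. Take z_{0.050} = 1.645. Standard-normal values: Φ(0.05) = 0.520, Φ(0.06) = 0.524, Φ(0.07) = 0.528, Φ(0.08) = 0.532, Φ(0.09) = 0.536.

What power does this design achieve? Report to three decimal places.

Power ≈ 0.524

z_β = δ·√(n/(σ₁²+σ₂²)) − z_{α/2}
    = 0.2 · √(469/6.48) − 1.645
    = 0.2 · 8.50744 − 1.645
    = 1.7015 − 1.645 = 0.0565 → 0.06
Power = Φ(0.06) = 0.524.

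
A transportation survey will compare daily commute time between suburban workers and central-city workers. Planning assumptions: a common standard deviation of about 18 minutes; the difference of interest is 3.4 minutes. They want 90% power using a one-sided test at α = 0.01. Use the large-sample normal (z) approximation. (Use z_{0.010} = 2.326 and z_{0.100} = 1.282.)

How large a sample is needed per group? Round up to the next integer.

n = 730 per group

n = (z_α + z_β)² · (σ₁² + σ₂²) / δ²
  = (2.326 + 1.282)² · (2·18² = 648) / 3.4²
  = 13.0177 · 648 / 11.56
  = 729.71
Round up → n = 730 per group.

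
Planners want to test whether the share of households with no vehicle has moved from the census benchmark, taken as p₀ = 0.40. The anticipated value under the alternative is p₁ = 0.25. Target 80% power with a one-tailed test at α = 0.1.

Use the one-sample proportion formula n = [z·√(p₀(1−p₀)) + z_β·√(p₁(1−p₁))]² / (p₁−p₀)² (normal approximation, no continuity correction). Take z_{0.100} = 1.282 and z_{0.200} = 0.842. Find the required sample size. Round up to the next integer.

n = [z_α·√(p₀q₀) + z_β·√(p₁q₁)]² / (p₁ − p₀)²
  = [1.282·√(0.40·0.60) + 0.842·√(0.25·0.75)]² / (-0.15)²
  = [1.282·0.4899 + 0.842·0.4330]² / 0.0225
  = [0.9926]² / 0.0225
  = 43.79
Round up → n = 44.

n = 44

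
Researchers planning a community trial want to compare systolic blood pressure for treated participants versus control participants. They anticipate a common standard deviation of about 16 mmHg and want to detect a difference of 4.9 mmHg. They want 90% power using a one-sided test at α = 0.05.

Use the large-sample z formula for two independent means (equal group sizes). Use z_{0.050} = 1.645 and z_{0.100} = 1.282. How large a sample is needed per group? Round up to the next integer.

n = 183 per group

n = (z_α + z_β)² · (σ₁² + σ₂²) / δ²
  = (1.645 + 1.282)² · (2·16² = 512) / 4.9²
  = 8.5673 · 512 / 24.01
  = 182.69
Round up → n = 183 per group.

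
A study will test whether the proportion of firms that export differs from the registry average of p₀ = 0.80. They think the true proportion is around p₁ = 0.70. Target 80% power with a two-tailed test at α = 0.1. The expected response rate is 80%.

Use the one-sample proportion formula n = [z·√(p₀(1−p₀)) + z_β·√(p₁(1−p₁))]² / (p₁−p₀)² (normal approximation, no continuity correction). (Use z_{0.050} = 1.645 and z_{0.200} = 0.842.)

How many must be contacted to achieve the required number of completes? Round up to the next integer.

n = [z_{α/2}·√(p₀q₀) + z_β·√(p₁q₁)]² / (p₁ − p₀)²
  = [1.645·√(0.80·0.20) + 0.842·√(0.70·0.30)]² / (-0.10)²
  = [1.645·0.4000 + 0.842·0.4583]² / 0.0100
  = [1.0439]² / 0.0100
  = 108.96
Adjust for 80% response: 108.96 / 0.80 = 136.20.
Round up → n = 137.

n = 137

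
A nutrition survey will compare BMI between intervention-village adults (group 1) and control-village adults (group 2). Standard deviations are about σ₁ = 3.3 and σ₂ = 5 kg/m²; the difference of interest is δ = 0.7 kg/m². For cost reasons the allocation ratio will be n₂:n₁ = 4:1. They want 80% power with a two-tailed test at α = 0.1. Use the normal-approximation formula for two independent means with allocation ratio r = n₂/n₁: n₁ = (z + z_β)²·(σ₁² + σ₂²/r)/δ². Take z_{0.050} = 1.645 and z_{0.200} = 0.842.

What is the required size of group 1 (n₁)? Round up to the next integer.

n₁ = (z_{α/2} + z_β)² · (σ₁² + σ₂²/r) / δ²
   = (1.645 + 0.842)² · (3.3² + 5²/4) / 0.7²
   = 6.1852 · (10.89 + 6.25) / 0.49
   = 6.1852 · 17.14 / 0.49
   = 216.35
Round up → n₁ = 217; n₂ = r·n₁ = 4 × 217 = 868.

n₁ = 217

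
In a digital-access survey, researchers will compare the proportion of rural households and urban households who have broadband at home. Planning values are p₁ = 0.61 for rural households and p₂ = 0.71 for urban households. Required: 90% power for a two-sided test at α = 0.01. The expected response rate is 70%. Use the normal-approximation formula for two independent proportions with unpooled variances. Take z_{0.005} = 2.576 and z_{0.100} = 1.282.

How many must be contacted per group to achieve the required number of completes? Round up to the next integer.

n = 944 per group

n = (z_{α/2} + z_β)² · [p₁(1−p₁) + p₂(1−p₂)] / (p₁ − p₂)²
  = (2.576 + 1.282)² · (0.61·0.39 + 0.71·0.29) / (-0.10)²
  = (3.858)² · (0.2379 + 0.2059) / 0.0100
  = 14.8842 · 0.4438 / 0.0100
  = 660.56
Adjust for 70% response: 660.56 / 0.70 = 943.66.
Round up → n = 944 per group.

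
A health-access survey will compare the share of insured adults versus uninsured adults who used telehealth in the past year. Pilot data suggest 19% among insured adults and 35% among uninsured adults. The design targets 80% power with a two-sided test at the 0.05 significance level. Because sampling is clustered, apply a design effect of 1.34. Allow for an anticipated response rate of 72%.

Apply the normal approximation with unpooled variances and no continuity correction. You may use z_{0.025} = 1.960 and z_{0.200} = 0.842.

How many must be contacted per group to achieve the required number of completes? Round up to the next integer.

n = 218 per group

n = (z_{α/2} + z_β)² · [p₁(1−p₁) + p₂(1−p₂)] / (p₁ − p₂)²
  = (1.960 + 0.842)² · (0.19·0.81 + 0.35·0.65) / (-0.16)²
  = (2.802)² · (0.1539 + 0.2275) / 0.0256
  = 7.8512 · 0.3814 / 0.0256
  = 116.97
Design effect: 1.34 × 116.97 = 156.74.
Adjust for 72% response: 156.74 / 0.72 = 217.70.
Round up → n = 218 per group.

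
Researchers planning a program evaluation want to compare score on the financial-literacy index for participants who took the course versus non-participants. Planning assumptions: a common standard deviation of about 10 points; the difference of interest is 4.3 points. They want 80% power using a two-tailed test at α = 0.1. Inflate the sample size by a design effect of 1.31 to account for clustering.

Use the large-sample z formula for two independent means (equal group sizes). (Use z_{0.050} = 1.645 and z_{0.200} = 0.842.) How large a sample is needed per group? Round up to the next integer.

n = 88 per group

n = (z_{α/2} + z_β)² · (σ₁² + σ₂²) / δ²
  = (1.645 + 0.842)² · (2·10² = 200) / 4.3²
  = 6.1852 · 200 / 18.49
  = 66.90
Design effect: 1.31 × 66.90 = 87.64.
Round up → n = 88 per group.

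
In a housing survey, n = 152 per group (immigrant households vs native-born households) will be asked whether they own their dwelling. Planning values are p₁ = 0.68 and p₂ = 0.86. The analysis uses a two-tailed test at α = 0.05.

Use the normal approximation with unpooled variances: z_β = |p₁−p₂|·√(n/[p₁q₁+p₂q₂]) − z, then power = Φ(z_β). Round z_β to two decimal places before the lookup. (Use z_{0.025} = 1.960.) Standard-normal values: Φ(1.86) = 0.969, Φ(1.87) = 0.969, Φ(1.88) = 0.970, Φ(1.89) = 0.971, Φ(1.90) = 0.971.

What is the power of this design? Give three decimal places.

z_β = |p₁−p₂|·√(n/[p₁q₁+p₂q₂]) − z_{α/2}
    = 0.18 · √(152/0.3380) − 1.960
    = 0.18 · 21.2062 − 1.960
    = 3.8171 − 1.960 = 1.8571 → 1.86
Power = Φ(1.86) = 0.969.

Power ≈ 0.969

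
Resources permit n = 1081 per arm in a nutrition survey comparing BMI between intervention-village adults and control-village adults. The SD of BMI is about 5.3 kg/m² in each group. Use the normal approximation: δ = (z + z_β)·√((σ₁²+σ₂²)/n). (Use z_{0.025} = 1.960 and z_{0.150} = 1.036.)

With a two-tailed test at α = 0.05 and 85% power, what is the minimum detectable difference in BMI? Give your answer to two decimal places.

δ = (z_{α/2} + z_β) · √((σ₁²+σ₂²)/n)
  = (1.960 + 1.036) · √(56.18/1081)
  = 2.996 · √0.05197
  = 2.996 · 0.2280
  = 0.6830

Minimum detectable difference ≈ 0.68 kg/m²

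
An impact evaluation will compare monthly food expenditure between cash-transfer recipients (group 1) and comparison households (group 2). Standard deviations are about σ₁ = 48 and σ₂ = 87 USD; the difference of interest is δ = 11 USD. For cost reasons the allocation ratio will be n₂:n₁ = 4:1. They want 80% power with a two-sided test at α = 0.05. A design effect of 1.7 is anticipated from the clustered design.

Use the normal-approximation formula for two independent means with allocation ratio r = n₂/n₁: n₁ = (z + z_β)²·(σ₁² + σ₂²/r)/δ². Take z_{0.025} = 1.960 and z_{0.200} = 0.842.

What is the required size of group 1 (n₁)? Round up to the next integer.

n₁ = (z_{α/2} + z_β)² · (σ₁² + σ₂²/r) / δ²
   = (1.960 + 0.842)² · (48² + 87²/4) / 11²
   = 7.8512 · (2304 + 1892.2) / 121
   = 7.8512 · 4196.2 / 121
   = 272.28
Design effect: 1.7 × 272.28 = 462.87.
Round up → n₁ = 463; n₂ = r·n₁ = 4 × 463 = 1852.

n₁ = 463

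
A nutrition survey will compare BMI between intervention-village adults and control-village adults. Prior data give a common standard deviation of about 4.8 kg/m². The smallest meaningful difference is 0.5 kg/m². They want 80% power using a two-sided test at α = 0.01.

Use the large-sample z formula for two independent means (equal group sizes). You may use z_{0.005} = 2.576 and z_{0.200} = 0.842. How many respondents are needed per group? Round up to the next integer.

n = (z_{α/2} + z_β)² · (σ₁² + σ₂²) / δ²
  = (2.576 + 0.842)² · (2·4.8² = 46.08) / 0.5²
  = 11.6827 · 46.08 / 0.25
  = 2153.36
Round up → n = 2154 per group.

n = 2154 per group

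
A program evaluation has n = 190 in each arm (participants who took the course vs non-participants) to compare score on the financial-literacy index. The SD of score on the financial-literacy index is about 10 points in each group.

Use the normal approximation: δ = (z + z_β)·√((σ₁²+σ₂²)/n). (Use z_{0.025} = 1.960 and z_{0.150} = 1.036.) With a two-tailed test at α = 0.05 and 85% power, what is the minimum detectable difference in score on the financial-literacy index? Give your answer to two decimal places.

Minimum detectable difference ≈ 3.07 points

δ = (z_{α/2} + z_β) · √((σ₁²+σ₂²)/n)
  = (1.960 + 1.036) · √(200/190)
  = 2.996 · √1.0526
  = 2.996 · 1.0260
  = 3.0738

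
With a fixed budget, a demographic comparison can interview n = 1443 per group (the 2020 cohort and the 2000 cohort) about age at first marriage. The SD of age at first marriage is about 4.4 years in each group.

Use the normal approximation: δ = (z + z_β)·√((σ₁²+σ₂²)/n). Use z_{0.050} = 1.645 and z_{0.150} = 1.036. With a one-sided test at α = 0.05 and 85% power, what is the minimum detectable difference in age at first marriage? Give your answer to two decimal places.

δ = (z_α + z_β) · √((σ₁²+σ₂²)/n)
  = (1.645 + 1.036) · √(38.72/1443)
  = 2.681 · √0.02683
  = 2.681 · 0.1638
  = 0.4392

Minimum detectable difference ≈ 0.44 years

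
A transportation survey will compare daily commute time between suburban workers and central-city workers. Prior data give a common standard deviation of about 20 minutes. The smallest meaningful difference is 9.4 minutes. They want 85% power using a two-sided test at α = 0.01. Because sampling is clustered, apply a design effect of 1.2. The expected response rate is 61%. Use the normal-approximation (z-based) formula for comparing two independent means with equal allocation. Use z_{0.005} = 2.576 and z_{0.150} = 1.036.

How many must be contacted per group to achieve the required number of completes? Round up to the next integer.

n = 233 per group

n = (z_{α/2} + z_β)² · (σ₁² + σ₂²) / δ²
  = (2.576 + 1.036)² · (2·20² = 800) / 9.4²
  = 13.0465 · 800 / 88.36
  = 118.12
Design effect: 1.2 × 118.12 = 141.75.
Adjust for 61% response: 141.75 / 0.61 = 232.37.
Round up → n = 233 per group.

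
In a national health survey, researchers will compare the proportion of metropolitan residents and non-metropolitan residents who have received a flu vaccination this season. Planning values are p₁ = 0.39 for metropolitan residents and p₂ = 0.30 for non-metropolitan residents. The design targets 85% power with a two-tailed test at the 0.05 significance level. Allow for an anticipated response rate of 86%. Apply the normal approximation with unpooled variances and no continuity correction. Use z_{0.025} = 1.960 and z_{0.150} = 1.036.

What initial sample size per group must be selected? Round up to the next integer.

n = (z_{α/2} + z_β)² · [p₁(1−p₁) + p₂(1−p₂)] / (p₁ − p₂)²
  = (1.960 + 1.036)² · (0.39·0.61 + 0.30·0.70) / (0.09)²
  = (2.996)² · (0.2379 + 0.2100) / 0.0081
  = 8.9760 · 0.4479 / 0.0081
  = 496.34
Adjust for 86% response: 496.34 / 0.86 = 577.14.
Round up → n = 578 per group.

n = 578 per group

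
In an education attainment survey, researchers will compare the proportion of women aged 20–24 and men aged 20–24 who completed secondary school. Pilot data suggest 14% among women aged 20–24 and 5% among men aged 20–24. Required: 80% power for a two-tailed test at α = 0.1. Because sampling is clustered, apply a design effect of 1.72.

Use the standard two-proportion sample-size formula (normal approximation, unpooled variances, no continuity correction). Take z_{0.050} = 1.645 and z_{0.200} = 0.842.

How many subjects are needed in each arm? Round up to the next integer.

n = (z_{α/2} + z_β)² · [p₁(1−p₁) + p₂(1−p₂)] / (p₁ − p₂)²
  = (1.645 + 0.842)² · (0.14·0.86 + 0.05·0.95) / (0.09)²
  = (2.487)² · (0.1204 + 0.0475) / 0.0081
  = 6.1852 · 0.1679 / 0.0081
  = 128.21
Design effect: 1.72 × 128.21 = 220.52.
Round up → n = 221 per group.

n = 221 per group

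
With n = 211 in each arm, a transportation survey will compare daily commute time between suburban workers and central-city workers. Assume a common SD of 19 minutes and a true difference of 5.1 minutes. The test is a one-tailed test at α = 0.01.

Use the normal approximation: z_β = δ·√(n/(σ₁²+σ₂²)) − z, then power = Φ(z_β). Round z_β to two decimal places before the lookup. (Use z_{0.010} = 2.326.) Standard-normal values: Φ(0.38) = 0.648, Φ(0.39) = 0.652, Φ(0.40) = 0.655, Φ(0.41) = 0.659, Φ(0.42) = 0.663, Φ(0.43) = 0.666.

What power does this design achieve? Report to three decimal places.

z_β = δ·√(n/(σ₁²+σ₂²)) − z_α
    = 5.1 · √(211/722) − 2.326
    = 5.1 · 0.54060 − 2.326
    = 2.7570 − 2.326 = 0.4310 → 0.43
Power = Φ(0.43) = 0.666.

Power ≈ 0.666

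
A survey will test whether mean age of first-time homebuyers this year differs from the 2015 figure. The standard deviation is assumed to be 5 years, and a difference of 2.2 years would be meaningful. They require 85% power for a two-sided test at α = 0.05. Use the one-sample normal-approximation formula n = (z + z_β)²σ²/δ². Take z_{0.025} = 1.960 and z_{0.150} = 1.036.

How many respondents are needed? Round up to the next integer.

n = (z_{α/2} + z_β)² · σ² / δ²
  = (1.960 + 1.036)² · 5² / 2.2²
  = 8.9760 · 25 / 4.84
  = 46.36
Round up → n = 47.

n = 47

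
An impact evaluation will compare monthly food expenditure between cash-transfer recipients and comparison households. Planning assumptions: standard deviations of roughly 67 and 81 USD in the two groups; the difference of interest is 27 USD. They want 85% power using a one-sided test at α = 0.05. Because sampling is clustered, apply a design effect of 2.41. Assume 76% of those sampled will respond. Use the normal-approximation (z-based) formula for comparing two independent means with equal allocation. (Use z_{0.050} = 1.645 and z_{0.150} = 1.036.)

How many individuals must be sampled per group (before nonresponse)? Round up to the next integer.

n = 346 per group

n = (z_α + z_β)² · (σ₁² + σ₂²) / δ²
  = (1.645 + 1.036)² · (67² + 81² = 11050) / 27²
  = 7.1878 · 11050 / 729
  = 108.95
Design effect: 2.41 × 108.95 = 262.57.
Adjust for 76% response: 262.57 / 0.76 = 345.49.
Round up → n = 346 per group.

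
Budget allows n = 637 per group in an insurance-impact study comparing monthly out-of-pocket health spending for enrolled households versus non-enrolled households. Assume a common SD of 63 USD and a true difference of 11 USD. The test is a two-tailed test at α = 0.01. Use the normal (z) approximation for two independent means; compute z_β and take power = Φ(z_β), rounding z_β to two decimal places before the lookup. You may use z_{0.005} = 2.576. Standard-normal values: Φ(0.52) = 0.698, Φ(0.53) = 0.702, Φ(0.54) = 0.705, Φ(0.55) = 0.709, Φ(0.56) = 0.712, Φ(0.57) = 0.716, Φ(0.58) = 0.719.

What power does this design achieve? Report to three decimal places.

Power ≈ 0.705

z_β = δ·√(n/(σ₁²+σ₂²)) − z_{α/2}
    = 11 · √(637/7938) − 2.576
    = 11 · 0.28328 − 2.576
    = 3.1161 − 2.576 = 0.5401 → 0.54
Power = Φ(0.54) = 0.705.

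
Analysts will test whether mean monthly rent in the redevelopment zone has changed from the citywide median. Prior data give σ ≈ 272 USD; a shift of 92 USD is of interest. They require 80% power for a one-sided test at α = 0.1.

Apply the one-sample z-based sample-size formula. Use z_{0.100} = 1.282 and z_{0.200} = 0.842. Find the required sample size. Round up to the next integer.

n = (z_α + z_β)² · σ² / δ²
  = (1.282 + 0.842)² · 272² / 92²
  = 4.5114 · 73984 / 8464
  = 39.43
Round up → n = 40.

n = 40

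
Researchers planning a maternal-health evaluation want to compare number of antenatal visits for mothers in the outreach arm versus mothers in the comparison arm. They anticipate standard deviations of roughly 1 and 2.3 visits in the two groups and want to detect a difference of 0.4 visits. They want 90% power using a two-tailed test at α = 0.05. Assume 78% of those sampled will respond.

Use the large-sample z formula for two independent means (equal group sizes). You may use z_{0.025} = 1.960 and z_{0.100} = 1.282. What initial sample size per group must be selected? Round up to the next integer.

n = (z_{α/2} + z_β)² · (σ₁² + σ₂²) / δ²
  = (1.960 + 1.282)² · (1² + 2.3² = 6.29) / 0.4²
  = 10.5106 · 6.29 / 0.16
  = 413.20
Adjust for 78% response: 413.20 / 0.78 = 529.74.
Round up → n = 530 per group.

n = 530 per group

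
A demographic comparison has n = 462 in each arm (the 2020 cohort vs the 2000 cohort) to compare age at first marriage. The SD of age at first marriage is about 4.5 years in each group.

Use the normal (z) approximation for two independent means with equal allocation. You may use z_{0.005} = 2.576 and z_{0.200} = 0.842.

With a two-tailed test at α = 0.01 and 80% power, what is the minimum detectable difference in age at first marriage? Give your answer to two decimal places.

Minimum detectable difference ≈ 1.01 years

δ = (z_{α/2} + z_β) · √((σ₁²+σ₂²)/n)
  = (2.576 + 0.842) · √(40.5/462)
  = 3.418 · √0.08766
  = 3.418 · 0.2961
  = 1.0120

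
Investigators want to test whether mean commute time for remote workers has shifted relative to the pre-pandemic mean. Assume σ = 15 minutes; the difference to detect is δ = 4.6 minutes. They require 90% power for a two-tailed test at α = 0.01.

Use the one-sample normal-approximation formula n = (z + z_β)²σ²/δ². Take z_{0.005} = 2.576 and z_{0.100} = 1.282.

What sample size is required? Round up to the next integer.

n = (z_{α/2} + z_β)² · σ² / δ²
  = (2.576 + 1.282)² · 15² / 4.6²
  = 14.8842 · 225 / 21.16
  = 158.27
Round up → n = 159.

n = 159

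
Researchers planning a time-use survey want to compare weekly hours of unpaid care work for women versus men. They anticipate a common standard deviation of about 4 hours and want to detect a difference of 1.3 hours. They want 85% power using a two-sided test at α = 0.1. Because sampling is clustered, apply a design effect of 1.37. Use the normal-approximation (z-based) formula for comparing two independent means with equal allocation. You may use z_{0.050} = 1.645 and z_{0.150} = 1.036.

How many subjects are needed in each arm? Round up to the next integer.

n = 187 per group

n = (z_{α/2} + z_β)² · (σ₁² + σ₂²) / δ²
  = (1.645 + 1.036)² · (2·4² = 32) / 1.3²
  = 7.1878 · 32 / 1.69
  = 136.10
Design effect: 1.37 × 136.10 = 186.46.
Round up → n = 187 per group.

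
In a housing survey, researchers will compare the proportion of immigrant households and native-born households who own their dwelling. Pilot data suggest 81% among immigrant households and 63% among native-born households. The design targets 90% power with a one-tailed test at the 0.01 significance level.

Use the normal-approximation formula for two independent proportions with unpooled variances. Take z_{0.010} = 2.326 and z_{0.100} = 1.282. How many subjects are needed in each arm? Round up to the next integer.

n = (z_α + z_β)² · [p₁(1−p₁) + p₂(1−p₂)] / (p₁ − p₂)²
  = (2.326 + 1.282)² · (0.81·0.19 + 0.63·0.37) / (0.18)²
  = (3.608)² · (0.1539 + 0.2331) / 0.0324
  = 13.0177 · 0.3870 / 0.0324
  = 155.49
Round up → n = 156 per group.

n = 156 per group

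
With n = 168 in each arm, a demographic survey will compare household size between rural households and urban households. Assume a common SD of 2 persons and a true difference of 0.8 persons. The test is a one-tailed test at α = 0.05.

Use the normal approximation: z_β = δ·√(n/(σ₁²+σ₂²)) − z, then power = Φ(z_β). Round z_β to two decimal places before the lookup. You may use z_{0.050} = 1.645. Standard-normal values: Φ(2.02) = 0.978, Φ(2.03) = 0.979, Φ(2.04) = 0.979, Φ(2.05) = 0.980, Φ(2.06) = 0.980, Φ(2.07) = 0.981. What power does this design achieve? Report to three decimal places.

Power ≈ 0.978

z_β = δ·√(n/(σ₁²+σ₂²)) − z_α
    = 0.8 · √(168/8) − 1.645
    = 0.8 · 4.58258 − 1.645
    = 3.6661 − 1.645 = 2.0211 → 2.02
Power = Φ(2.02) = 0.978.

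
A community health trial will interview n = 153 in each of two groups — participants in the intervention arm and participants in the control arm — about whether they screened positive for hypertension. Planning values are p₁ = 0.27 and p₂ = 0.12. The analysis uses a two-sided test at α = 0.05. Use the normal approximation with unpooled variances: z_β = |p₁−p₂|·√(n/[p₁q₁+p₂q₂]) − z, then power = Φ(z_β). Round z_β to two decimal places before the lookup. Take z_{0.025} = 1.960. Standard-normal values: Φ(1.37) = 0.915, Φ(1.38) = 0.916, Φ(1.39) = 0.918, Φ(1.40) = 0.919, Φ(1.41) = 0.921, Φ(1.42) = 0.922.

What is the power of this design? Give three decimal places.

z_β = |p₁−p₂|·√(n/[p₁q₁+p₂q₂]) − z_{α/2}
    = 0.15 · √(153/0.3027) − 1.960
    = 0.15 · 22.4822 − 1.960
    = 3.3723 − 1.960 = 1.4123 → 1.41
Power = Φ(1.41) = 0.921.

Power ≈ 0.921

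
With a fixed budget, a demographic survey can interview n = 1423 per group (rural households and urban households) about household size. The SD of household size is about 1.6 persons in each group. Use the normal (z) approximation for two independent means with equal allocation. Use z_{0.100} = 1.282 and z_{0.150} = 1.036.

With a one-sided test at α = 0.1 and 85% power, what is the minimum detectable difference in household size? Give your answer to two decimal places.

δ = (z_α + z_β) · √((σ₁²+σ₂²)/n)
  = (1.282 + 1.036) · √(5.12/1423)
  = 2.318 · √0.0036
  = 2.318 · 0.0600
  = 0.1390

Minimum detectable difference ≈ 0.14 persons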